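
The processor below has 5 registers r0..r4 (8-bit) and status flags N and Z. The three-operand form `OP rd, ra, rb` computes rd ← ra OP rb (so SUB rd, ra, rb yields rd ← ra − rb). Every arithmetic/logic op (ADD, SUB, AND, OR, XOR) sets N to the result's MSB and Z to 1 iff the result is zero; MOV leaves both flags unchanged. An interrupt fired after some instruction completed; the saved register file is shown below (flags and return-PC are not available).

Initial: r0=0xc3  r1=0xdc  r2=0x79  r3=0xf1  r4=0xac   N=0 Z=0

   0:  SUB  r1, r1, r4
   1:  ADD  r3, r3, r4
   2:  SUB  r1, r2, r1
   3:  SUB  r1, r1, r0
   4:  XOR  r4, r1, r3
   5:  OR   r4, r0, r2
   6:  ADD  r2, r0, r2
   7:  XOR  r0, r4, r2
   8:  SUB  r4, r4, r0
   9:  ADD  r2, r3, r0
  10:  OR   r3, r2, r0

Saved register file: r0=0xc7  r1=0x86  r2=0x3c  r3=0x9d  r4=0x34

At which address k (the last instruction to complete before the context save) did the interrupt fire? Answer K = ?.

after  0: r0=0xc3 r1=0x30 r2=0x79 r3=0xf1 r4=0xac  N=0 Z=0
after  1: r0=0xc3 r1=0x30 r2=0x79 r3=0x9d r4=0xac  N=1 Z=0
after  2: r0=0xc3 r1=0x49 r2=0x79 r3=0x9d r4=0xac  N=0 Z=0
after  3: r0=0xc3 r1=0x86 r2=0x79 r3=0x9d r4=0xac  N=1 Z=0
after  4: r0=0xc3 r1=0x86 r2=0x79 r3=0x9d r4=0x1b  N=0 Z=0
after  5: r0=0xc3 r1=0x86 r2=0x79 r3=0x9d r4=0xfb  N=1 Z=0
after  6: r0=0xc3 r1=0x86 r2=0x3c r3=0x9d r4=0xfb  N=0 Z=0
after  7: r0=0xc7 r1=0x86 r2=0x3c r3=0x9d r4=0xfb  N=1 Z=0
after  8: r0=0xc7 r1=0x86 r2=0x3c r3=0x9d r4=0x34  N=0 Z=0
-- IRQ taken; context saved, return-PC = 9 --

K = 8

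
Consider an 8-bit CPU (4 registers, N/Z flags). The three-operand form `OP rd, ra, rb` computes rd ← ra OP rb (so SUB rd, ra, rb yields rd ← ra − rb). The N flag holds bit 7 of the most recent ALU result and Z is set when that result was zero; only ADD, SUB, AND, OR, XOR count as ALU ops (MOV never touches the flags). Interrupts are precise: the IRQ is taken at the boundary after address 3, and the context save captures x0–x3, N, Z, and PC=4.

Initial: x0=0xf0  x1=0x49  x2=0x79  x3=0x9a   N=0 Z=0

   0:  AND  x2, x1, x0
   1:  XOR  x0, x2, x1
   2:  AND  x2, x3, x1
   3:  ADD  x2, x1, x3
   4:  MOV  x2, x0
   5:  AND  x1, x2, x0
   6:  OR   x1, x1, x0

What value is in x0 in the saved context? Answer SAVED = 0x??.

after  0: x0=0xf0 x1=0x49 x2=0x40 x3=0x9a  N=0 Z=0
after  1: x0=0x09 x1=0x49 x2=0x40 x3=0x9a  N=0 Z=0
after  2: x0=0x09 x1=0x49 x2=0x08 x3=0x9a  N=0 Z=0
after  3: x0=0x09 x1=0x49 x2=0xe3 x3=0x9a  N=1 Z=0
-- IRQ taken; context saved, return-PC = 4 --

SAVED = 0x09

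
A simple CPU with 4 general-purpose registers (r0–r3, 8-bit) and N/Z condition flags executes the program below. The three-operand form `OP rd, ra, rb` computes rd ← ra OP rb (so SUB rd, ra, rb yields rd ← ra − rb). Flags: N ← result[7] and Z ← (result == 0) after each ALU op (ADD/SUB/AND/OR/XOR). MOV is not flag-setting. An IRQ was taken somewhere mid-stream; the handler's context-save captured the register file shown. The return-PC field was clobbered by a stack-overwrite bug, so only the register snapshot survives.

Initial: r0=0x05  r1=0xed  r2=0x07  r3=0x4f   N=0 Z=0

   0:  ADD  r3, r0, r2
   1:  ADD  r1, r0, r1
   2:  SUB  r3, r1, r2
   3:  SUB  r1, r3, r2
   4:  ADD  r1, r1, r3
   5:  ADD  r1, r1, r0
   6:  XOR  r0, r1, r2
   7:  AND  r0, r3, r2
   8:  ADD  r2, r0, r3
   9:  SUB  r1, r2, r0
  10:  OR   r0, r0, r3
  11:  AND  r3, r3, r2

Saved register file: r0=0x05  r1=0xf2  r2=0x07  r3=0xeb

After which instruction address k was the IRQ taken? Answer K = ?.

K = 2

after  0: r0=0x05 r1=0xed r2=0x07 r3=0x0c  N=0 Z=0
after  1: r0=0x05 r1=0xf2 r2=0x07 r3=0x0c  N=1 Z=0
after  2: r0=0x05 r1=0xf2 r2=0x07 r3=0xeb  N=1 Z=0
-- IRQ taken; context saved, return-PC = 3 --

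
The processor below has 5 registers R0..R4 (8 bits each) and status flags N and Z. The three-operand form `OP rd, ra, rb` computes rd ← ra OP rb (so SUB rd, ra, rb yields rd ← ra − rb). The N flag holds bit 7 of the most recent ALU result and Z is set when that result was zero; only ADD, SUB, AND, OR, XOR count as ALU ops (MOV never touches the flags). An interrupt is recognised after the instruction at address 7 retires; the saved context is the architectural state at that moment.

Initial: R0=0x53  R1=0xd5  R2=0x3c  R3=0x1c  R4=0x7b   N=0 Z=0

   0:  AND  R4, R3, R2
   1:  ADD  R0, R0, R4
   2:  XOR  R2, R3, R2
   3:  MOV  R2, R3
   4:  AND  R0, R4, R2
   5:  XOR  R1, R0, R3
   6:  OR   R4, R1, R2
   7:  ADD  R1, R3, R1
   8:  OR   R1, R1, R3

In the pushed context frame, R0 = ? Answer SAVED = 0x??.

after  0: R0=0x53 R1=0xd5 R2=0x3c R3=0x1c R4=0x1c  N=0 Z=0
after  1: R0=0x6f R1=0xd5 R2=0x3c R3=0x1c R4=0x1c  N=0 Z=0
after  2: R0=0x6f R1=0xd5 R2=0x20 R3=0x1c R4=0x1c  N=0 Z=0
after  3: R0=0x6f R1=0xd5 R2=0x1c R3=0x1c R4=0x1c  N=0 Z=0
after  4: R0=0x1c R1=0xd5 R2=0x1c R3=0x1c R4=0x1c  N=0 Z=0
after  5: R0=0x1c R1=0x00 R2=0x1c R3=0x1c R4=0x1c  N=0 Z=1
after  6: R0=0x1c R1=0x00 R2=0x1c R3=0x1c R4=0x1c  N=0 Z=0
after  7: R0=0x1c R1=0x1c R2=0x1c R3=0x1c R4=0x1c  N=0 Z=0
-- IRQ taken; context saved, return-PC = 8 --

SAVED = 0x1c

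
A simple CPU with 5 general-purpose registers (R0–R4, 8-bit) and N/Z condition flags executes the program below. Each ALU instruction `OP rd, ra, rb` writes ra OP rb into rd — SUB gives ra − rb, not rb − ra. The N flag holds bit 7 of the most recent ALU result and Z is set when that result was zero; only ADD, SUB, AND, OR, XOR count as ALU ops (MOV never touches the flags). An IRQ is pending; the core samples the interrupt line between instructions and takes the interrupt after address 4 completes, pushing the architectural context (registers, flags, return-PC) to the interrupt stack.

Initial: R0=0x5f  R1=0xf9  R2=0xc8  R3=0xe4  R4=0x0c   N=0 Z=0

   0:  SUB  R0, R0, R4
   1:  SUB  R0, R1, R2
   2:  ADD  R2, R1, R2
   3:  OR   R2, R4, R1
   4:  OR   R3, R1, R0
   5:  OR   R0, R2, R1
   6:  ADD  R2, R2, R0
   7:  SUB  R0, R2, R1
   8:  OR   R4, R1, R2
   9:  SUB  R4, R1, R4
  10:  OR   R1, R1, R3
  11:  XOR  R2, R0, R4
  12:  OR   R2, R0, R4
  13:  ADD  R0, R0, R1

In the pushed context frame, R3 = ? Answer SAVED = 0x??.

SAVED = 0xf9

after  0: R0=0x53 R1=0xf9 R2=0xc8 R3=0xe4 R4=0x0c  N=0 Z=0
after  1: R0=0x31 R1=0xf9 R2=0xc8 R3=0xe4 R4=0x0c  N=0 Z=0
after  2: R0=0x31 R1=0xf9 R2=0xc1 R3=0xe4 R4=0x0c  N=1 Z=0
after  3: R0=0x31 R1=0xf9 R2=0xfd R3=0xe4 R4=0x0c  N=1 Z=0
after  4: R0=0x31 R1=0xf9 R2=0xfd R3=0xf9 R4=0x0c  N=1 Z=0
-- IRQ taken; context saved, return-PC = 5 --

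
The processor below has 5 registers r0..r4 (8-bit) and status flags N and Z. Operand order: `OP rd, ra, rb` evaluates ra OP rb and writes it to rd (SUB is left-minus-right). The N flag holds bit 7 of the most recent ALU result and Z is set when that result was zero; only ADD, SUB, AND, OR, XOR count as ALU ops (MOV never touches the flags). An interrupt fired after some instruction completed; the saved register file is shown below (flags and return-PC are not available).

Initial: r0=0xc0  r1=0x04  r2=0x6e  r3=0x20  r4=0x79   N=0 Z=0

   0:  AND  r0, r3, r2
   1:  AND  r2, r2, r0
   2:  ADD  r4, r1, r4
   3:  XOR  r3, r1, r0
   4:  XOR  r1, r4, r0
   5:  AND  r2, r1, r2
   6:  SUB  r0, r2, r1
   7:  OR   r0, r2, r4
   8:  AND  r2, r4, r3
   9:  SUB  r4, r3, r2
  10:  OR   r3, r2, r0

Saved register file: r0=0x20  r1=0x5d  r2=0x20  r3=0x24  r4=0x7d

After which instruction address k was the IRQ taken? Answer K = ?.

after  0: r0=0x20 r1=0x04 r2=0x6e r3=0x20 r4=0x79  N=0 Z=0
after  1: r0=0x20 r1=0x04 r2=0x20 r3=0x20 r4=0x79  N=0 Z=0
after  2: r0=0x20 r1=0x04 r2=0x20 r3=0x20 r4=0x7d  N=0 Z=0
after  3: r0=0x20 r1=0x04 r2=0x20 r3=0x24 r4=0x7d  N=0 Z=0
after  4: r0=0x20 r1=0x5d r2=0x20 r3=0x24 r4=0x7d  N=0 Z=0
-- IRQ taken; context saved, return-PC = 5 --

K = 4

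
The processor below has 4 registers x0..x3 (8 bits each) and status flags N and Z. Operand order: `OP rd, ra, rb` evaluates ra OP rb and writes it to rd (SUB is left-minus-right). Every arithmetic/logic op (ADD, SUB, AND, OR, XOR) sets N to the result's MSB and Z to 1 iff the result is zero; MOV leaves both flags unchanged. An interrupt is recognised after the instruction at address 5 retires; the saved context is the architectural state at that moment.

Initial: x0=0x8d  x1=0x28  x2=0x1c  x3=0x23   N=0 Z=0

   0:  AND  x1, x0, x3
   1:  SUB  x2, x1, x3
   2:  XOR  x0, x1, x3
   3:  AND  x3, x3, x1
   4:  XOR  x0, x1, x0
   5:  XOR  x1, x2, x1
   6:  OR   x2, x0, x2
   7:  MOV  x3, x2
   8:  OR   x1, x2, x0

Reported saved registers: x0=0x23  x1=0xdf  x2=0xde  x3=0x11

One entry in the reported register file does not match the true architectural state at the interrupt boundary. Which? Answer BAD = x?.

after  0: x0=0x8d x1=0x01 x2=0x1c x3=0x23  N=0 Z=0
after  1: x0=0x8d x1=0x01 x2=0xde x3=0x23  N=1 Z=0
after  2: x0=0x22 x1=0x01 x2=0xde x3=0x23  N=0 Z=0
after  3: x0=0x22 x1=0x01 x2=0xde x3=0x01  N=0 Z=0
after  4: x0=0x23 x1=0x01 x2=0xde x3=0x01  N=0 Z=0
after  5: x0=0x23 x1=0xdf x2=0xde x3=0x01  N=1 Z=0
-- IRQ taken; context saved, return-PC = 6 --
mismatch: x3: reported 0x11 vs actual 0x01

BAD = x3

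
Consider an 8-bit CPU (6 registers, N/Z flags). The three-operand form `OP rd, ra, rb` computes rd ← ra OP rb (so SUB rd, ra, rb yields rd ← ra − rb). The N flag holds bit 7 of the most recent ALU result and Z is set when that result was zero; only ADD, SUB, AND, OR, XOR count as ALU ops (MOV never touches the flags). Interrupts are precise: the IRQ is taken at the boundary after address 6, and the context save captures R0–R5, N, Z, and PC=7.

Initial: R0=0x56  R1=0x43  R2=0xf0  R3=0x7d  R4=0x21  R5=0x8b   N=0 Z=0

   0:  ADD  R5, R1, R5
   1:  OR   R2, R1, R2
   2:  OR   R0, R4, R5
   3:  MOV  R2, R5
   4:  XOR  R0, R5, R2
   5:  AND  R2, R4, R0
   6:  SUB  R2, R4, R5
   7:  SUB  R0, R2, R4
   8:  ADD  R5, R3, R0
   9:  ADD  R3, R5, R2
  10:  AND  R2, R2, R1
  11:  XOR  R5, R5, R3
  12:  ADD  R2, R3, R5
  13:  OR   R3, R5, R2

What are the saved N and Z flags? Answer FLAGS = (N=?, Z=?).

after  0: R0=0x56 R1=0x43 R2=0xf0 R3=0x7d R4=0x21 R5=0xce  N=1 Z=0
after  1: R0=0x56 R1=0x43 R2=0xf3 R3=0x7d R4=0x21 R5=0xce  N=1 Z=0
after  2: R0=0xef R1=0x43 R2=0xf3 R3=0x7d R4=0x21 R5=0xce  N=1 Z=0
after  3: R0=0xef R1=0x43 R2=0xce R3=0x7d R4=0x21 R5=0xce  N=1 Z=0
after  4: R0=0x00 R1=0x43 R2=0xce R3=0x7d R4=0x21 R5=0xce  N=0 Z=1
after  5: R0=0x00 R1=0x43 R2=0x00 R3=0x7d R4=0x21 R5=0xce  N=0 Z=1
after  6: R0=0x00 R1=0x43 R2=0x53 R3=0x7d R4=0x21 R5=0xce  N=0 Z=0
-- IRQ taken; context saved, return-PC = 7 --

FLAGS = (N=0, Z=0)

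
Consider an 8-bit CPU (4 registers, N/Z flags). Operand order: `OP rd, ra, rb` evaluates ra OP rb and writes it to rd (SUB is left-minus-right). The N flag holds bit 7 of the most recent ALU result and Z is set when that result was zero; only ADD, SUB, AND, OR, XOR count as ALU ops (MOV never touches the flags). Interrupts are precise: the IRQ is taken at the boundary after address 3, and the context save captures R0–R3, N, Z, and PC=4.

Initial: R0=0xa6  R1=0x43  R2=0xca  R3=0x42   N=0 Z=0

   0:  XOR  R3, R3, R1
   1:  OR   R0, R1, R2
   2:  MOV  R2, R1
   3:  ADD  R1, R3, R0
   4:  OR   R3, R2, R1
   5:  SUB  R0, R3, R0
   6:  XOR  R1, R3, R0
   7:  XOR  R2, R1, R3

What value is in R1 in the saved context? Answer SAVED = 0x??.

SAVED = 0xcc

after  0: R0=0xa6 R1=0x43 R2=0xca R3=0x01  N=0 Z=0
after  1: R0=0xcb R1=0x43 R2=0xca R3=0x01  N=1 Z=0
after  2: R0=0xcb R1=0x43 R2=0x43 R3=0x01  N=1 Z=0
after  3: R0=0xcb R1=0xcc R2=0x43 R3=0x01  N=1 Z=0
-- IRQ taken; context saved, return-PC = 4 --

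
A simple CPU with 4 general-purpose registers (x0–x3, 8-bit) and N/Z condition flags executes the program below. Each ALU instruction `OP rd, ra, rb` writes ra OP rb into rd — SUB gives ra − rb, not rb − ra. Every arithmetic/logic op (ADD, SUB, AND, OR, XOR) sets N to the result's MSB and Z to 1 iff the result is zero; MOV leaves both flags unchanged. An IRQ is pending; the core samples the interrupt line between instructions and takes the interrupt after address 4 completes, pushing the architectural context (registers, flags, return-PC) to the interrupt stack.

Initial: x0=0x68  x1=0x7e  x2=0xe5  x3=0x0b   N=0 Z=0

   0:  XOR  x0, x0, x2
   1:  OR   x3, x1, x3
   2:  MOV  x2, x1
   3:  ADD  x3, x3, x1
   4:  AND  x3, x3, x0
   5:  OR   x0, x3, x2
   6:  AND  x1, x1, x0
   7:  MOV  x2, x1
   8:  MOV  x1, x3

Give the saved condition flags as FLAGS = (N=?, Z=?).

FLAGS = (N=1, Z=0)

after  0: x0=0x8d x1=0x7e x2=0xe5 x3=0x0b  N=1 Z=0
after  1: x0=0x8d x1=0x7e x2=0xe5 x3=0x7f  N=0 Z=0
after  2: x0=0x8d x1=0x7e x2=0x7e x3=0x7f  N=0 Z=0
after  3: x0=0x8d x1=0x7e x2=0x7e x3=0xfd  N=1 Z=0
after  4: x0=0x8d x1=0x7e x2=0x7e x3=0x8d  N=1 Z=0
-- IRQ taken; context saved, return-PC = 5 --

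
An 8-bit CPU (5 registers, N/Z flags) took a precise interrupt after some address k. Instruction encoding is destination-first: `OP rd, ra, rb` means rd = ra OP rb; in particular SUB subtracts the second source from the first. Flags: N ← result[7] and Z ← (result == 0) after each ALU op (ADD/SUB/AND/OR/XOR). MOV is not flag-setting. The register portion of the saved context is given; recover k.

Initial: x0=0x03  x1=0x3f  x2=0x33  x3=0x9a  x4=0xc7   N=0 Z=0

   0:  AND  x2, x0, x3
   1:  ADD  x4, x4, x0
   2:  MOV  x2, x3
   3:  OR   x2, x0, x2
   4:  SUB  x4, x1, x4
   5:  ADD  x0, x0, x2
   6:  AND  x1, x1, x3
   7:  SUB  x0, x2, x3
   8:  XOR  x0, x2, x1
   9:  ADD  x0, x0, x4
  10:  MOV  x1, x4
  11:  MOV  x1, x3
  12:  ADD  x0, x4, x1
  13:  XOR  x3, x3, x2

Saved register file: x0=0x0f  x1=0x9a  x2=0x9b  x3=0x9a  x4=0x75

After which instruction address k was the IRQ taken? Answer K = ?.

K = 12

after  0: x0=0x03 x1=0x3f x2=0x02 x3=0x9a x4=0xc7  N=0 Z=0
after  1: x0=0x03 x1=0x3f x2=0x02 x3=0x9a x4=0xca  N=1 Z=0
after  2: x0=0x03 x1=0x3f x2=0x9a x3=0x9a x4=0xca  N=1 Z=0
after  3: x0=0x03 x1=0x3f x2=0x9b x3=0x9a x4=0xca  N=1 Z=0
after  4: x0=0x03 x1=0x3f x2=0x9b x3=0x9a x4=0x75  N=0 Z=0
after  5: x0=0x9e x1=0x3f x2=0x9b x3=0x9a x4=0x75  N=1 Z=0
after  6: x0=0x9e x1=0x1a x2=0x9b x3=0x9a x4=0x75  N=0 Z=0
after  7: x0=0x01 x1=0x1a x2=0x9b x3=0x9a x4=0x75  N=0 Z=0
after  8: x0=0x81 x1=0x1a x2=0x9b x3=0x9a x4=0x75  N=1 Z=0
after  9: x0=0xf6 x1=0x1a x2=0x9b x3=0x9a x4=0x75  N=1 Z=0
after 10: x0=0xf6 x1=0x75 x2=0x9b x3=0x9a x4=0x75  N=1 Z=0
after 11: x0=0xf6 x1=0x9a x2=0x9b x3=0x9a x4=0x75  N=1 Z=0
after 12: x0=0x0f x1=0x9a x2=0x9b x3=0x9a x4=0x75  N=0 Z=0
-- IRQ taken; context saved, return-PC = 13 --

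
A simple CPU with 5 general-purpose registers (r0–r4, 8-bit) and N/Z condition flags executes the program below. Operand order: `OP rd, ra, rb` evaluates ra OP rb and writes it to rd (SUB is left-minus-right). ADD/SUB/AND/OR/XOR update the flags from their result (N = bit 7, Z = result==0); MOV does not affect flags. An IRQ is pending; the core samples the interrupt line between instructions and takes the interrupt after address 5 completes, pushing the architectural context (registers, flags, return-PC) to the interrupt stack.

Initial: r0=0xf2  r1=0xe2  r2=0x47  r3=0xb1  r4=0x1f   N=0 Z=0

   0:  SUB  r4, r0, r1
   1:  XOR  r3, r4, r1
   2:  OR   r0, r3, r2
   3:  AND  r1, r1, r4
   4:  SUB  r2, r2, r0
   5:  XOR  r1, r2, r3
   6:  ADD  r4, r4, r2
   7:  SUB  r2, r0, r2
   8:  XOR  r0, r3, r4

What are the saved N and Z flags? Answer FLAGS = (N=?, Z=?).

FLAGS = (N=1, Z=0)

after  0: r0=0xf2 r1=0xe2 r2=0x47 r3=0xb1 r4=0x10  N=0 Z=0
after  1: r0=0xf2 r1=0xe2 r2=0x47 r3=0xf2 r4=0x10  N=1 Z=0
after  2: r0=0xf7 r1=0xe2 r2=0x47 r3=0xf2 r4=0x10  N=1 Z=0
after  3: r0=0xf7 r1=0x00 r2=0x47 r3=0xf2 r4=0x10  N=0 Z=1
after  4: r0=0xf7 r1=0x00 r2=0x50 r3=0xf2 r4=0x10  N=0 Z=0
after  5: r0=0xf7 r1=0xa2 r2=0x50 r3=0xf2 r4=0x10  N=1 Z=0
-- IRQ taken; context saved, return-PC = 6 --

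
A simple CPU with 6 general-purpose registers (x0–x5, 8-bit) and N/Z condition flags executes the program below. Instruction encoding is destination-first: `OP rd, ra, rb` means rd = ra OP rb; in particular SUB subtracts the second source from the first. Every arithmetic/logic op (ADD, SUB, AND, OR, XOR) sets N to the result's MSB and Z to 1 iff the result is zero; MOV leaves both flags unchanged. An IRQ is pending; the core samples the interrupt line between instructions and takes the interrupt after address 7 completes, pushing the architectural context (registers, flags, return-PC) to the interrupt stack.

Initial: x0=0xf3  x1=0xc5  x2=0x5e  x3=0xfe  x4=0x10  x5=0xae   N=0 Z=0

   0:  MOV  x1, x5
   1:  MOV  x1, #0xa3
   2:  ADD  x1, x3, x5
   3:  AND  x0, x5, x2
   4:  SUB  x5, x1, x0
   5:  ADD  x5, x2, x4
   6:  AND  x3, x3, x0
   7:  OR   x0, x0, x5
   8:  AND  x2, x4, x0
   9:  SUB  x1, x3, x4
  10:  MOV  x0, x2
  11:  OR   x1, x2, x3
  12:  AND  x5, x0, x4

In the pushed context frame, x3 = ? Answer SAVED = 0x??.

SAVED = 0x0e

after  0: x0=0xf3 x1=0xae x2=0x5e x3=0xfe x4=0x10 x5=0xae  N=0 Z=0
after  1: x0=0xf3 x1=0xa3 x2=0x5e x3=0xfe x4=0x10 x5=0xae  N=0 Z=0
after  2: x0=0xf3 x1=0xac x2=0x5e x3=0xfe x4=0x10 x5=0xae  N=1 Z=0
after  3: x0=0x0e x1=0xac x2=0x5e x3=0xfe x4=0x10 x5=0xae  N=0 Z=0
after  4: x0=0x0e x1=0xac x2=0x5e x3=0xfe x4=0x10 x5=0x9e  N=1 Z=0
after  5: x0=0x0e x1=0xac x2=0x5e x3=0xfe x4=0x10 x5=0x6e  N=0 Z=0
after  6: x0=0x0e x1=0xac x2=0x5e x3=0x0e x4=0x10 x5=0x6e  N=0 Z=0
after  7: x0=0x6e x1=0xac x2=0x5e x3=0x0e x4=0x10 x5=0x6e  N=0 Z=0
-- IRQ taken; context saved, return-PC = 8 --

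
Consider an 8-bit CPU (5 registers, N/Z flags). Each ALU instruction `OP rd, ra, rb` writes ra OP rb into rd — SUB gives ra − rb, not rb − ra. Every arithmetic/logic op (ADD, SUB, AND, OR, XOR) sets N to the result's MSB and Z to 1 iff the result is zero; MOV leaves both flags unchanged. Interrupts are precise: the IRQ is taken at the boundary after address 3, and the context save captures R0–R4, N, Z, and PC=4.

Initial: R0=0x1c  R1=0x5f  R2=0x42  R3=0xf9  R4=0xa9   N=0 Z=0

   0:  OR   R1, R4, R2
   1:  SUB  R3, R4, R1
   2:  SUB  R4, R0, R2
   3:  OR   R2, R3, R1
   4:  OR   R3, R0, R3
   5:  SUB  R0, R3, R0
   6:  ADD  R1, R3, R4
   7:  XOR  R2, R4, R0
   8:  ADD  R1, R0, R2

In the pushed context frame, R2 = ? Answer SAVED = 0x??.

SAVED = 0xff

after  0: R0=0x1c R1=0xeb R2=0x42 R3=0xf9 R4=0xa9  N=1 Z=0
after  1: R0=0x1c R1=0xeb R2=0x42 R3=0xbe R4=0xa9  N=1 Z=0
after  2: R0=0x1c R1=0xeb R2=0x42 R3=0xbe R4=0xda  N=1 Z=0
after  3: R0=0x1c R1=0xeb R2=0xff R3=0xbe R4=0xda  N=1 Z=0
-- IRQ taken; context saved, return-PC = 4 --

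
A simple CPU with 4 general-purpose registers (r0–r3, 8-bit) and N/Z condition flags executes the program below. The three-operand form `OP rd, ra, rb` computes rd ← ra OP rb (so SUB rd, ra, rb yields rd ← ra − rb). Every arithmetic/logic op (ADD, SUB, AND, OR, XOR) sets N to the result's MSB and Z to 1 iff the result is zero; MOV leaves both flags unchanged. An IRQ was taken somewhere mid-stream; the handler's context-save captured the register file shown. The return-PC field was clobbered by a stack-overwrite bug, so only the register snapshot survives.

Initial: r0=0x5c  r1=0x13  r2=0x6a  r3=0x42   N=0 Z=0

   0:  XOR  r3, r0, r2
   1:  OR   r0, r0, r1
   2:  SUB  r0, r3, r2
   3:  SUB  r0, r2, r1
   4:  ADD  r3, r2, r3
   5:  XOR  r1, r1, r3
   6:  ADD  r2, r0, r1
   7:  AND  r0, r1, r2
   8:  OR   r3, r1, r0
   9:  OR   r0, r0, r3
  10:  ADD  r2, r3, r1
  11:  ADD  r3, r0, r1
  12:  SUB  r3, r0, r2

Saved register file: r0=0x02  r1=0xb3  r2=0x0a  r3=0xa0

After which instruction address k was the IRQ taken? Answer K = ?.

after  0: r0=0x5c r1=0x13 r2=0x6a r3=0x36  N=0 Z=0
after  1: r0=0x5f r1=0x13 r2=0x6a r3=0x36  N=0 Z=0
after  2: r0=0xcc r1=0x13 r2=0x6a r3=0x36  N=1 Z=0
after  3: r0=0x57 r1=0x13 r2=0x6a r3=0x36  N=0 Z=0
after  4: r0=0x57 r1=0x13 r2=0x6a r3=0xa0  N=1 Z=0
after  5: r0=0x57 r1=0xb3 r2=0x6a r3=0xa0  N=1 Z=0
after  6: r0=0x57 r1=0xb3 r2=0x0a r3=0xa0  N=0 Z=0
after  7: r0=0x02 r1=0xb3 r2=0x0a r3=0xa0  N=0 Z=0
-- IRQ taken; context saved, return-PC = 8 --

K = 7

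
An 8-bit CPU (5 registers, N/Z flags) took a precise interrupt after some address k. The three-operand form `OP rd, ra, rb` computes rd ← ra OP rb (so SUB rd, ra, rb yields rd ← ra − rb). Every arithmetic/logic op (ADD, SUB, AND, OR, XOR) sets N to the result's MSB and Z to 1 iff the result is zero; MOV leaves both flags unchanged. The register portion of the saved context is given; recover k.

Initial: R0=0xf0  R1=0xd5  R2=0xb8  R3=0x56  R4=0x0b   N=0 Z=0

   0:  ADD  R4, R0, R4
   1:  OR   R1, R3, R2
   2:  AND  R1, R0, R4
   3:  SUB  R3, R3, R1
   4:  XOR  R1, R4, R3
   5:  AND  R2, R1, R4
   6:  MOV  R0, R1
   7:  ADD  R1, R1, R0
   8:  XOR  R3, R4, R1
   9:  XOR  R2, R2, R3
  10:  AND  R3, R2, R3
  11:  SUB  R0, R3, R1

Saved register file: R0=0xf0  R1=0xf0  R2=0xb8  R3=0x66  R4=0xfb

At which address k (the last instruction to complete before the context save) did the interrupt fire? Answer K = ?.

after  0: R0=0xf0 R1=0xd5 R2=0xb8 R3=0x56 R4=0xfb  N=1 Z=0
after  1: R0=0xf0 R1=0xfe R2=0xb8 R3=0x56 R4=0xfb  N=1 Z=0
after  2: R0=0xf0 R1=0xf0 R2=0xb8 R3=0x56 R4=0xfb  N=1 Z=0
after  3: R0=0xf0 R1=0xf0 R2=0xb8 R3=0x66 R4=0xfb  N=0 Z=0
-- IRQ taken; context saved, return-PC = 4 --

K = 3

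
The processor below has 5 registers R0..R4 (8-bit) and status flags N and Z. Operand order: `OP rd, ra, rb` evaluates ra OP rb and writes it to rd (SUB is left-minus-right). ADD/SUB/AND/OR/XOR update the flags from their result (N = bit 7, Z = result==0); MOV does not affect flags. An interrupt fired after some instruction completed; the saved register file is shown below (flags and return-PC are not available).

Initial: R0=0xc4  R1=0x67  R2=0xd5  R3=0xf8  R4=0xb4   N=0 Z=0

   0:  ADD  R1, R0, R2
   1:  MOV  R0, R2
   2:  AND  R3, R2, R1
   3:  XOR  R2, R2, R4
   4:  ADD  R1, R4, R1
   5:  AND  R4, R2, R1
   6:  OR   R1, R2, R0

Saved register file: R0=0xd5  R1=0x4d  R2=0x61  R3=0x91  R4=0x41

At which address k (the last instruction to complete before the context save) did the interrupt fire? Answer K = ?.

K = 5

after  0: R0=0xc4 R1=0x99 R2=0xd5 R3=0xf8 R4=0xb4  N=1 Z=0
after  1: R0=0xd5 R1=0x99 R2=0xd5 R3=0xf8 R4=0xb4  N=1 Z=0
after  2: R0=0xd5 R1=0x99 R2=0xd5 R3=0x91 R4=0xb4  N=1 Z=0
after  3: R0=0xd5 R1=0x99 R2=0x61 R3=0x91 R4=0xb4  N=0 Z=0
after  4: R0=0xd5 R1=0x4d R2=0x61 R3=0x91 R4=0xb4  N=0 Z=0
after  5: R0=0xd5 R1=0x4d R2=0x61 R3=0x91 R4=0x41  N=0 Z=0
-- IRQ taken; context saved, return-PC = 6 --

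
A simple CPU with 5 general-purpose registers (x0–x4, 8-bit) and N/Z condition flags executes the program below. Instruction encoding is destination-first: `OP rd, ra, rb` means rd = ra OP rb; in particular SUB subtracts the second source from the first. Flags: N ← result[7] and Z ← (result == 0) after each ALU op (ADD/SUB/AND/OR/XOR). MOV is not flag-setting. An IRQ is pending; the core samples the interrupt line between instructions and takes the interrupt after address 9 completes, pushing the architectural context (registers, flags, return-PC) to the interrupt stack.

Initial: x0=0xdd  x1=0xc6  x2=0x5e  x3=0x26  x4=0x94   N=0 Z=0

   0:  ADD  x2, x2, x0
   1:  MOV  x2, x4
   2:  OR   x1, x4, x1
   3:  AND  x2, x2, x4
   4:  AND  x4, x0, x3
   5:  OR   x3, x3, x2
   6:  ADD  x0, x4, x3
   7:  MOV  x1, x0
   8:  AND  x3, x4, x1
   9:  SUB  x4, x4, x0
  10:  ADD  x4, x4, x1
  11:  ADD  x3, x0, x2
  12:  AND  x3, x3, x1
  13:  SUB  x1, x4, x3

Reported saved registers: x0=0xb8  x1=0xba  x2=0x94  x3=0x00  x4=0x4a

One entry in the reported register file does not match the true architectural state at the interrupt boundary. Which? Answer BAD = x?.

BAD = x0

after  0: x0=0xdd x1=0xc6 x2=0x3b x3=0x26 x4=0x94  N=0 Z=0
after  1: x0=0xdd x1=0xc6 x2=0x94 x3=0x26 x4=0x94  N=0 Z=0
after  2: x0=0xdd x1=0xd6 x2=0x94 x3=0x26 x4=0x94  N=1 Z=0
after  3: x0=0xdd x1=0xd6 x2=0x94 x3=0x26 x4=0x94  N=1 Z=0
after  4: x0=0xdd x1=0xd6 x2=0x94 x3=0x26 x4=0x04  N=0 Z=0
after  5: x0=0xdd x1=0xd6 x2=0x94 x3=0xb6 x4=0x04  N=1 Z=0
after  6: x0=0xba x1=0xd6 x2=0x94 x3=0xb6 x4=0x04  N=1 Z=0
after  7: x0=0xba x1=0xba x2=0x94 x3=0xb6 x4=0x04  N=1 Z=0
after  8: x0=0xba x1=0xba x2=0x94 x3=0x00 x4=0x04  N=0 Z=1
after  9: x0=0xba x1=0xba x2=0x94 x3=0x00 x4=0x4a  N=0 Z=0
-- IRQ taken; context saved, return-PC = 10 --
mismatch: x0: reported 0xb8 vs actual 0xba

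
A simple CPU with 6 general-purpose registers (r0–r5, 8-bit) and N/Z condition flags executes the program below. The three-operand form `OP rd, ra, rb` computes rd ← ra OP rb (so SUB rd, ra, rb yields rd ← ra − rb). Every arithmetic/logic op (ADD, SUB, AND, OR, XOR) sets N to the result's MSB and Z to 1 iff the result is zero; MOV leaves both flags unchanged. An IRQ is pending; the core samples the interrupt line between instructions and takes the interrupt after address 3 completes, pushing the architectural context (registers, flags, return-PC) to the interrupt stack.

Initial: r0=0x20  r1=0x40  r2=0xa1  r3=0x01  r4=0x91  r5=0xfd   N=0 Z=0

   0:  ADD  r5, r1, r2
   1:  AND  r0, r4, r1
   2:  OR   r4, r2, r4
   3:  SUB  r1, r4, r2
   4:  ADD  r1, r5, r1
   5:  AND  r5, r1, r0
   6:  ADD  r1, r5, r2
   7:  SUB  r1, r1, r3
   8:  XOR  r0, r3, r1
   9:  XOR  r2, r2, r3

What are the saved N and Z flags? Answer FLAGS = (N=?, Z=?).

after  0: r0=0x20 r1=0x40 r2=0xa1 r3=0x01 r4=0x91 r5=0xe1  N=1 Z=0
after  1: r0=0x00 r1=0x40 r2=0xa1 r3=0x01 r4=0x91 r5=0xe1  N=0 Z=1
after  2: r0=0x00 r1=0x40 r2=0xa1 r3=0x01 r4=0xb1 r5=0xe1  N=1 Z=0
after  3: r0=0x00 r1=0x10 r2=0xa1 r3=0x01 r4=0xb1 r5=0xe1  N=0 Z=0
-- IRQ taken; context saved, return-PC = 4 --

FLAGS = (N=0, Z=0)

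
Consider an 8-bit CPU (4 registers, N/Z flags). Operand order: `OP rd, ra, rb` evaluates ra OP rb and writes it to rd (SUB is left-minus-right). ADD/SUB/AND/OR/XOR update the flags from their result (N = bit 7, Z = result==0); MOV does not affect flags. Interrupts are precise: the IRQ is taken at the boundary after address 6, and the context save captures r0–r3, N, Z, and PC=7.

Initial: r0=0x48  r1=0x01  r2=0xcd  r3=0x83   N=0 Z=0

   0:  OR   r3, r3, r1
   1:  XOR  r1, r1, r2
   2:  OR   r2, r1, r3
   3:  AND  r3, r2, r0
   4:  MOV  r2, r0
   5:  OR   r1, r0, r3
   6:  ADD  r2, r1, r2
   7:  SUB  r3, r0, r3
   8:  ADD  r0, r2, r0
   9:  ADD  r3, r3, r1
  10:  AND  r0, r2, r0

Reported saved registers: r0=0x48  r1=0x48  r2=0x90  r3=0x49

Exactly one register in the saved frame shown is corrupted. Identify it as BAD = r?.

BAD = r3

after  0: r0=0x48 r1=0x01 r2=0xcd r3=0x83  N=1 Z=0
after  1: r0=0x48 r1=0xcc r2=0xcd r3=0x83  N=1 Z=0
after  2: r0=0x48 r1=0xcc r2=0xcf r3=0x83  N=1 Z=0
after  3: r0=0x48 r1=0xcc r2=0xcf r3=0x48  N=0 Z=0
after  4: r0=0x48 r1=0xcc r2=0x48 r3=0x48  N=0 Z=0
after  5: r0=0x48 r1=0x48 r2=0x48 r3=0x48  N=0 Z=0
after  6: r0=0x48 r1=0x48 r2=0x90 r3=0x48  N=1 Z=0
-- IRQ taken; context saved, return-PC = 7 --
mismatch: r3: reported 0x49 vs actual 0x48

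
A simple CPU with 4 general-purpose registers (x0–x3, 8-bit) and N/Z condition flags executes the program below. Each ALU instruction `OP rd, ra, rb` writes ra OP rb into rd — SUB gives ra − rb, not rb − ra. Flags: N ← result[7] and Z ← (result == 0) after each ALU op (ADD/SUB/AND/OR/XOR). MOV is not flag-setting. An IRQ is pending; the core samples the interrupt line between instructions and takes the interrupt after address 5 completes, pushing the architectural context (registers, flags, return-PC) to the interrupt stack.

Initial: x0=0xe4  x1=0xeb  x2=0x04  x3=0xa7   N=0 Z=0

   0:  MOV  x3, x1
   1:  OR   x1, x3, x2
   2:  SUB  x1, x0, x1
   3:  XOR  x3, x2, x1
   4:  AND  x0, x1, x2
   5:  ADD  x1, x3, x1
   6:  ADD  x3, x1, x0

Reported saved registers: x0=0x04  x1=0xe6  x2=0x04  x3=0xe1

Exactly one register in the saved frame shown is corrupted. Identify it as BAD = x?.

after  0: x0=0xe4 x1=0xeb x2=0x04 x3=0xeb  N=0 Z=0
after  1: x0=0xe4 x1=0xef x2=0x04 x3=0xeb  N=1 Z=0
after  2: x0=0xe4 x1=0xf5 x2=0x04 x3=0xeb  N=1 Z=0
after  3: x0=0xe4 x1=0xf5 x2=0x04 x3=0xf1  N=1 Z=0
after  4: x0=0x04 x1=0xf5 x2=0x04 x3=0xf1  N=0 Z=0
after  5: x0=0x04 x1=0xe6 x2=0x04 x3=0xf1  N=1 Z=0
-- IRQ taken; context saved, return-PC = 6 --
mismatch: x3: reported 0xe1 vs actual 0xf1

BAD = x3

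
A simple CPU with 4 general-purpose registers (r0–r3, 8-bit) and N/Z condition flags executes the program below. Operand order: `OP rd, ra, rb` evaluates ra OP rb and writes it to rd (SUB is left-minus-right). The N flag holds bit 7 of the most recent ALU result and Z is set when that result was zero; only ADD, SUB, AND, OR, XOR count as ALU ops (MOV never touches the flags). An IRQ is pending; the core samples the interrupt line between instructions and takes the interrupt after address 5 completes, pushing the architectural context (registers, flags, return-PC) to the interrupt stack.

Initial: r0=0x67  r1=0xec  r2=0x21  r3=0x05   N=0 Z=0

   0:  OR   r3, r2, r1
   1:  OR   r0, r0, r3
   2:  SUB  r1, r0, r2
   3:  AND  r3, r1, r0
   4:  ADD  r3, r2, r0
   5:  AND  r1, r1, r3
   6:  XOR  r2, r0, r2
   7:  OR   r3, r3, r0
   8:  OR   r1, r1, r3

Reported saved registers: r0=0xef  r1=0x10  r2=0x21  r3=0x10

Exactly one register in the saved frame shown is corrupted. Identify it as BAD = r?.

BAD = r1

after  0: r0=0x67 r1=0xec r2=0x21 r3=0xed  N=1 Z=0
after  1: r0=0xef r1=0xec r2=0x21 r3=0xed  N=1 Z=0
after  2: r0=0xef r1=0xce r2=0x21 r3=0xed  N=1 Z=0
after  3: r0=0xef r1=0xce r2=0x21 r3=0xce  N=1 Z=0
after  4: r0=0xef r1=0xce r2=0x21 r3=0x10  N=0 Z=0
after  5: r0=0xef r1=0x00 r2=0x21 r3=0x10  N=0 Z=1
-- IRQ taken; context saved, return-PC = 6 --
mismatch: r1: reported 0x10 vs actual 0x00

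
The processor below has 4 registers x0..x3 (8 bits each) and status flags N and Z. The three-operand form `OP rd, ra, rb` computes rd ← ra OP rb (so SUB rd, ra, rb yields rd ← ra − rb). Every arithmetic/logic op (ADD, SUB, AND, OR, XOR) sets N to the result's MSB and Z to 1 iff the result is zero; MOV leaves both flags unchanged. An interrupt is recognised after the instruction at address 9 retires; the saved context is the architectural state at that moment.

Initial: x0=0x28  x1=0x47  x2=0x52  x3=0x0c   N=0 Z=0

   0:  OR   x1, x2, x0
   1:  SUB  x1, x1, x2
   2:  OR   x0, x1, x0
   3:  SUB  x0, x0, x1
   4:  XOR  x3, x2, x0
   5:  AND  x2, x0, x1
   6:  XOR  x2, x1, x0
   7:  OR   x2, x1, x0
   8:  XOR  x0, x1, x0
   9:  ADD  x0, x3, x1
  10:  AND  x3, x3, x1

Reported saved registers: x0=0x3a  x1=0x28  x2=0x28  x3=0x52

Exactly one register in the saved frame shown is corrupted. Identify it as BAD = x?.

after  0: x0=0x28 x1=0x7a x2=0x52 x3=0x0c  N=0 Z=0
after  1: x0=0x28 x1=0x28 x2=0x52 x3=0x0c  N=0 Z=0
after  2: x0=0x28 x1=0x28 x2=0x52 x3=0x0c  N=0 Z=0
after  3: x0=0x00 x1=0x28 x2=0x52 x3=0x0c  N=0 Z=1
after  4: x0=0x00 x1=0x28 x2=0x52 x3=0x52  N=0 Z=0
after  5: x0=0x00 x1=0x28 x2=0x00 x3=0x52  N=0 Z=1
after  6: x0=0x00 x1=0x28 x2=0x28 x3=0x52  N=0 Z=0
after  7: x0=0x00 x1=0x28 x2=0x28 x3=0x52  N=0 Z=0
after  8: x0=0x28 x1=0x28 x2=0x28 x3=0x52  N=0 Z=0
after  9: x0=0x7a x1=0x28 x2=0x28 x3=0x52  N=0 Z=0
-- IRQ taken; context saved, return-PC = 10 --
mismatch: x0: reported 0x3a vs actual 0x7a

BAD = x0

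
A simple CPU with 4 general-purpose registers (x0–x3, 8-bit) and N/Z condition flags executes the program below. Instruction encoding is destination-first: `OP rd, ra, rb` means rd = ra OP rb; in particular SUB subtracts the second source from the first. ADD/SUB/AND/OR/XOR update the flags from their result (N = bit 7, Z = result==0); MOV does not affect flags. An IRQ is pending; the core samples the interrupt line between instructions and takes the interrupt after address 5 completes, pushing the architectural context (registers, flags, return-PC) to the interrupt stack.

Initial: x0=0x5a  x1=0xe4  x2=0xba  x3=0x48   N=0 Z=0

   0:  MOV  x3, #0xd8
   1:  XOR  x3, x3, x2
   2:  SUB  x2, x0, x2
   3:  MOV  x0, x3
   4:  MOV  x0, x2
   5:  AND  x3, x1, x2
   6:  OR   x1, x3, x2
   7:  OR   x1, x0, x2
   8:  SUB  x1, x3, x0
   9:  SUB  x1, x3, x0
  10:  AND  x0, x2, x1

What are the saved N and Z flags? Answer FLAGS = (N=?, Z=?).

FLAGS = (N=1, Z=0)

after  0: x0=0x5a x1=0xe4 x2=0xba x3=0xd8  N=0 Z=0
after  1: x0=0x5a x1=0xe4 x2=0xba x3=0x62  N=0 Z=0
after  2: x0=0x5a x1=0xe4 x2=0xa0 x3=0x62  N=1 Z=0
after  3: x0=0x62 x1=0xe4 x2=0xa0 x3=0x62  N=1 Z=0
after  4: x0=0xa0 x1=0xe4 x2=0xa0 x3=0x62  N=1 Z=0
after  5: x0=0xa0 x1=0xe4 x2=0xa0 x3=0xa0  N=1 Z=0
-- IRQ taken; context saved, return-PC = 6 --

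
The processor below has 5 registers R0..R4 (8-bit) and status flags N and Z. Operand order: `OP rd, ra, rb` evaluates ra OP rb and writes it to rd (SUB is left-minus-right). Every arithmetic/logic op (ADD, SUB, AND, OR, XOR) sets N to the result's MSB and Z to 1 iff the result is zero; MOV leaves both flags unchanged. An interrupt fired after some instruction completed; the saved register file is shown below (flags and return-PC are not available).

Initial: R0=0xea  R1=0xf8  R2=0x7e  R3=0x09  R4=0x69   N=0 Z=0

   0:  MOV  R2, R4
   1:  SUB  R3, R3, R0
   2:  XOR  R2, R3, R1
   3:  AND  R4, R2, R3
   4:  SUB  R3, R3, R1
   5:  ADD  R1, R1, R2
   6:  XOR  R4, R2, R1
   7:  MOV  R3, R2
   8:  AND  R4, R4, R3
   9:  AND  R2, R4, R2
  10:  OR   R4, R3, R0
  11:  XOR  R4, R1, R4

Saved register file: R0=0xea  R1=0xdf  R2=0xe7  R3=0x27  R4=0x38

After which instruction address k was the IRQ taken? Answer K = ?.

K = 6

after  0: R0=0xea R1=0xf8 R2=0x69 R3=0x09 R4=0x69  N=0 Z=0
after  1: R0=0xea R1=0xf8 R2=0x69 R3=0x1f R4=0x69  N=0 Z=0
after  2: R0=0xea R1=0xf8 R2=0xe7 R3=0x1f R4=0x69  N=1 Z=0
after  3: R0=0xea R1=0xf8 R2=0xe7 R3=0x1f R4=0x07  N=0 Z=0
after  4: R0=0xea R1=0xf8 R2=0xe7 R3=0x27 R4=0x07  N=0 Z=0
after  5: R0=0xea R1=0xdf R2=0xe7 R3=0x27 R4=0x07  N=1 Z=0
after  6: R0=0xea R1=0xdf R2=0xe7 R3=0x27 R4=0x38  N=0 Z=0
-- IRQ taken; context saved, return-PC = 7 --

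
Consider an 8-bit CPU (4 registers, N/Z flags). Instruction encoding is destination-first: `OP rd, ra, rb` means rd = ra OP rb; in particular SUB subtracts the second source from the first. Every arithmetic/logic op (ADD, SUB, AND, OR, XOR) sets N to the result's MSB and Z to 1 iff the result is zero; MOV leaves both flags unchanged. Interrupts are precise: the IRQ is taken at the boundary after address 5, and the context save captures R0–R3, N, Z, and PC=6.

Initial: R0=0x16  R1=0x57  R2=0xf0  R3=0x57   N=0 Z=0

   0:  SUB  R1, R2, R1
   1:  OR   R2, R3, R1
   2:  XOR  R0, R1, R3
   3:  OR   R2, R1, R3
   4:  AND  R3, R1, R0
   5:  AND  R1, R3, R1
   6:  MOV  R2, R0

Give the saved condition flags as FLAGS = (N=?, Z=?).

FLAGS = (N=1, Z=0)

after  0: R0=0x16 R1=0x99 R2=0xf0 R3=0x57  N=1 Z=0
after  1: R0=0x16 R1=0x99 R2=0xdf R3=0x57  N=1 Z=0
after  2: R0=0xce R1=0x99 R2=0xdf R3=0x57  N=1 Z=0
after  3: R0=0xce R1=0x99 R2=0xdf R3=0x57  N=1 Z=0
after  4: R0=0xce R1=0x99 R2=0xdf R3=0x88  N=1 Z=0
after  5: R0=0xce R1=0x88 R2=0xdf R3=0x88  N=1 Z=0
-- IRQ taken; context saved, return-PC = 6 --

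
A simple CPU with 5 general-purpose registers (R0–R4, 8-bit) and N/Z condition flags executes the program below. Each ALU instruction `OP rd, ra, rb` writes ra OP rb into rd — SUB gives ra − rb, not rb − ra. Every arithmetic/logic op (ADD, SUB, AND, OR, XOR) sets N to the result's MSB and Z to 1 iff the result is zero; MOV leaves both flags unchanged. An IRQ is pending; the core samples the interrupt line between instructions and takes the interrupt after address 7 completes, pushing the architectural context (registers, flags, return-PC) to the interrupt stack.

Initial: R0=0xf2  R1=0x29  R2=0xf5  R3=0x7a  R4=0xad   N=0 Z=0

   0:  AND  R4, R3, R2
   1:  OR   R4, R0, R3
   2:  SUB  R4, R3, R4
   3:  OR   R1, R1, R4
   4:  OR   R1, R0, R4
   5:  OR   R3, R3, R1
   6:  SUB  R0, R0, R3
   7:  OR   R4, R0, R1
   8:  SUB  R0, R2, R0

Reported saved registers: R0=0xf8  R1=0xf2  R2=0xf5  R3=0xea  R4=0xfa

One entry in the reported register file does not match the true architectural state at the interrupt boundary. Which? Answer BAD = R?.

BAD = R3

after  0: R0=0xf2 R1=0x29 R2=0xf5 R3=0x7a R4=0x70  N=0 Z=0
after  1: R0=0xf2 R1=0x29 R2=0xf5 R3=0x7a R4=0xfa  N=1 Z=0
after  2: R0=0xf2 R1=0x29 R2=0xf5 R3=0x7a R4=0x80  N=1 Z=0
after  3: R0=0xf2 R1=0xa9 R2=0xf5 R3=0x7a R4=0x80  N=1 Z=0
after  4: R0=0xf2 R1=0xf2 R2=0xf5 R3=0x7a R4=0x80  N=1 Z=0
after  5: R0=0xf2 R1=0xf2 R2=0xf5 R3=0xfa R4=0x80  N=1 Z=0
after  6: R0=0xf8 R1=0xf2 R2=0xf5 R3=0xfa R4=0x80  N=1 Z=0
after  7: R0=0xf8 R1=0xf2 R2=0xf5 R3=0xfa R4=0xfa  N=1 Z=0
-- IRQ taken; context saved, return-PC = 8 --
mismatch: R3: reported 0xea vs actual 0xfa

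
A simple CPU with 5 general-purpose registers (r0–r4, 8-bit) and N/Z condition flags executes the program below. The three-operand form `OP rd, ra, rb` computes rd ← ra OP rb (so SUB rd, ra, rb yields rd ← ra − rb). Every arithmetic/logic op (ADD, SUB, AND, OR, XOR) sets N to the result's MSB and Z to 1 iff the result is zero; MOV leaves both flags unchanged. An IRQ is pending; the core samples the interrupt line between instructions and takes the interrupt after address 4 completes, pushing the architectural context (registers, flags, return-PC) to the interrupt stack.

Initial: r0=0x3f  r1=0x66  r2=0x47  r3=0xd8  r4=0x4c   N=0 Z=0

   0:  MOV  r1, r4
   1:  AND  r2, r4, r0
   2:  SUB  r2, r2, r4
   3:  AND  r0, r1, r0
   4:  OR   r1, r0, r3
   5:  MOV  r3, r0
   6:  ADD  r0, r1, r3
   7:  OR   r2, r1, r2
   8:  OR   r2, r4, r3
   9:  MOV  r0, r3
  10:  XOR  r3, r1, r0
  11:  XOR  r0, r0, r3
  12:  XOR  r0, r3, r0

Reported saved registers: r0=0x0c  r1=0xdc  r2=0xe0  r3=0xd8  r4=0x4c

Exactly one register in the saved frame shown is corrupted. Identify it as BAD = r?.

after  0: r0=0x3f r1=0x4c r2=0x47 r3=0xd8 r4=0x4c  N=0 Z=0
after  1: r0=0x3f r1=0x4c r2=0x0c r3=0xd8 r4=0x4c  N=0 Z=0
after  2: r0=0x3f r1=0x4c r2=0xc0 r3=0xd8 r4=0x4c  N=1 Z=0
after  3: r0=0x0c r1=0x4c r2=0xc0 r3=0xd8 r4=0x4c  N=0 Z=0
after  4: r0=0x0c r1=0xdc r2=0xc0 r3=0xd8 r4=0x4c  N=1 Z=0
-- IRQ taken; context saved, return-PC = 5 --
mismatch: r2: reported 0xe0 vs actual 0xc0

BAD = r2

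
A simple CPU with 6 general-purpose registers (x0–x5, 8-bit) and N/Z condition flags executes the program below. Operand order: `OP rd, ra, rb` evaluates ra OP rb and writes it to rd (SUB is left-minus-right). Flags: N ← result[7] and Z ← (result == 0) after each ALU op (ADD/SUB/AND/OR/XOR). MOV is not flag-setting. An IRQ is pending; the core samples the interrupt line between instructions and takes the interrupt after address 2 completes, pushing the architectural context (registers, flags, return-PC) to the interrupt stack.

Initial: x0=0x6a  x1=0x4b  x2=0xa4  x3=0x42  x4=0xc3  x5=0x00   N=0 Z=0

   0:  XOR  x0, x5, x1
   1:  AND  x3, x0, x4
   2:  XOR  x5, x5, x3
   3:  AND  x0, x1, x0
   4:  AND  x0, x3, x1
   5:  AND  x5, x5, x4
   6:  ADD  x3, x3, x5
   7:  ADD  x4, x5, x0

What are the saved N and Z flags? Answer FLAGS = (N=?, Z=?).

FLAGS = (N=0, Z=0)

after  0: x0=0x4b x1=0x4b x2=0xa4 x3=0x42 x4=0xc3 x5=0x00  N=0 Z=0
after  1: x0=0x4b x1=0x4b x2=0xa4 x3=0x43 x4=0xc3 x5=0x00  N=0 Z=0
after  2: x0=0x4b x1=0x4b x2=0xa4 x3=0x43 x4=0xc3 x5=0x43  N=0 Z=0
-- IRQ taken; context saved, return-PC = 3 --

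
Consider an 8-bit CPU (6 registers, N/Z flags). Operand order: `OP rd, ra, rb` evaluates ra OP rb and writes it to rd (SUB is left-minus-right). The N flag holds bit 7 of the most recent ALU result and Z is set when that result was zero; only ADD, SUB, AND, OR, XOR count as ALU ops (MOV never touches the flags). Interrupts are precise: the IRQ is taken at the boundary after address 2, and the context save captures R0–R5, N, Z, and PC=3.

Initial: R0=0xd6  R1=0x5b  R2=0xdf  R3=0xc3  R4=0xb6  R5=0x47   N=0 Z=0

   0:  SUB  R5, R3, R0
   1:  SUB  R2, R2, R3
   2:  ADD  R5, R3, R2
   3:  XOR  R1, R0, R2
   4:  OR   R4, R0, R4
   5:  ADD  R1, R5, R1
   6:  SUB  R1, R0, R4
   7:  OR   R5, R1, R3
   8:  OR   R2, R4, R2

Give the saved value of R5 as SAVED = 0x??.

SAVED = 0xdf

after  0: R0=0xd6 R1=0x5b R2=0xdf R3=0xc3 R4=0xb6 R5=0xed  N=1 Z=0
after  1: R0=0xd6 R1=0x5b R2=0x1c R3=0xc3 R4=0xb6 R5=0xed  N=0 Z=0
after  2: R0=0xd6 R1=0x5b R2=0x1c R3=0xc3 R4=0xb6 R5=0xdf  N=1 Z=0
-- IRQ taken; context saved, return-PC = 3 --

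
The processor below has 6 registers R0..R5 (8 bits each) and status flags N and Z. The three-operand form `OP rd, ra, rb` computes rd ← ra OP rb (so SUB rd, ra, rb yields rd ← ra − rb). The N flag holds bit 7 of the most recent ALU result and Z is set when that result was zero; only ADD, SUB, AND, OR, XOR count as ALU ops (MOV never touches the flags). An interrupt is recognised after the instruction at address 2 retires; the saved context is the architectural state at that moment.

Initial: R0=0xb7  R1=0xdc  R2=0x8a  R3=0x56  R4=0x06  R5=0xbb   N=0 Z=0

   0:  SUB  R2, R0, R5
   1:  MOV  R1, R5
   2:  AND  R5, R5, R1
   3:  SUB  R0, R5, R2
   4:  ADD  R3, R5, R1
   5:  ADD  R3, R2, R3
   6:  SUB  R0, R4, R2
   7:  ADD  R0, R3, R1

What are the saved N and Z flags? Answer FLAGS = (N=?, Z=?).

FLAGS = (N=1, Z=0)

after  0: R0=0xb7 R1=0xdc R2=0xfc R3=0x56 R4=0x06 R5=0xbb  N=1 Z=0
after  1: R0=0xb7 R1=0xbb R2=0xfc R3=0x56 R4=0x06 R5=0xbb  N=1 Z=0
after  2: R0=0xb7 R1=0xbb R2=0xfc R3=0x56 R4=0x06 R5=0xbb  N=1 Z=0
-- IRQ taken; context saved, return-PC = 3 --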